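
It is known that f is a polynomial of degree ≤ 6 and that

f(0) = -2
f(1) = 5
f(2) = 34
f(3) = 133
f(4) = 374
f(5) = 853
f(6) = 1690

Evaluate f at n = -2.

-22

Write f(n) = an^6 + bn^5 + cn^4 + dn³ + en² + pn + q; the 7 given values yield a linear system in the 7 coefficients.
Solving, the top 2 coefficients vanish, and f(n) = n^4 + 2n³ - 2n² + 6n - 2.
Then f(-2) = -22.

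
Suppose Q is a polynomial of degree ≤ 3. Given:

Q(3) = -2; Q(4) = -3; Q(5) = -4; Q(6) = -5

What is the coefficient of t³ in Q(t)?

0

First differences: -1, -1, -1.
Level-1 differences are constant, so Q has degree 1.
Fitting a degree-1 polynomial gives Q(t) = -t + 1.
The coefficient of t³ is 0.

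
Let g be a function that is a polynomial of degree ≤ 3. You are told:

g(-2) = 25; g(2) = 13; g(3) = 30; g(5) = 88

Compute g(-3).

48

Write g(k) = ak³ + bk² + ck + d; the 4 given values yield a linear system in the 4 coefficients.
Solving, the leading coefficient vanishes, and g(k) = 4k² - 3k + 3.
Then g(-3) = 48.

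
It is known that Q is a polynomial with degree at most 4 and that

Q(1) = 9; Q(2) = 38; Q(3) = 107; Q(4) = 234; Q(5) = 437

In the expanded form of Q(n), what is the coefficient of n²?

2

First differences: 29, 69, 127, 203. Second differences: 40, 58, 76. Third differences: 18, 18.
Level-3 differences are constant, so Q has degree 3.
Fitting a degree-3 polynomial gives Q(n) = 3n³ + 2n² + 2n + 2.
The coefficient of n² is 2.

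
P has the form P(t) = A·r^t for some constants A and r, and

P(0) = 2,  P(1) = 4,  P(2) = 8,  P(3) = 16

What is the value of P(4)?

Consecutive ratio: 4/2 = 2, and 8/4 = 2, so r = 2.
Then A·2^0 = 2 gives A = 2, and P(t) = 2·2^t.
P(4) = 2·2^4 = 32.

32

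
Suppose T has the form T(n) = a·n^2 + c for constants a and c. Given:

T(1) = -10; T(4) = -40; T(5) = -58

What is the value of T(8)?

-136

From T(1) = -10 and T(4) = -40: 1a + c = -10 and 16a + c = -40.
Subtracting: 15a = -30, so a = -2; then c = -10 − (-2)·1 = -8.
So T(n) = -2n² − 8, and T(8) = -136.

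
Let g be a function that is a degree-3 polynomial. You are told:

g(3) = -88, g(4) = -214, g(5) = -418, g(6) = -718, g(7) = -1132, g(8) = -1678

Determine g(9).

-2374

First differences: -126, -204, -300, -414, -546. Second differences: -78, -96, -114, -132. Third differences: -18, -18, -18.
Level-3 differences are constant, so g has degree 3.
Fitting a degree-3 polynomial gives g(t) = -3t³ - 3t² + 6t + 2.
Then g(9) = -2374.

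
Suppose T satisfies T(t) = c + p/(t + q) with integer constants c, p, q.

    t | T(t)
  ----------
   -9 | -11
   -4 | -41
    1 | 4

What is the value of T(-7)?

(T(t) − c)(t + q) = p for each data point; the three points give a linear system in c and q, then p follows.
Solving: c = -5, q = 3, p = 36, so T(t) = -5 + 36/(t + 3).
Then T(-7) = -5 + 36/(-4) = -14.

-14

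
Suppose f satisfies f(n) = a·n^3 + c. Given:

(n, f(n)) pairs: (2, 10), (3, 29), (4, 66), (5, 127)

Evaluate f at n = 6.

218

From f(2) = 10 and f(3) = 29: 8a + c = 10 and 27a + c = 29.
Subtracting: 19a = 19, so a = 1; then c = 10 − 1·8 = 2.
So f(n) = 1n³ + 2, and f(6) = 218.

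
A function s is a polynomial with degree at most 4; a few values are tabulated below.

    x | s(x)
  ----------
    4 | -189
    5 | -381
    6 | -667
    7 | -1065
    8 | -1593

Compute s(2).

-15

First differences: -192, -286, -398, -528. Second differences: -94, -112, -130. Third differences: -18, -18.
Level-3 differences are constant, so s has degree 3.
Fitting a degree-3 polynomial gives s(x) = -3x³ - 2x² + 9x - 1.
Then s(2) = -15.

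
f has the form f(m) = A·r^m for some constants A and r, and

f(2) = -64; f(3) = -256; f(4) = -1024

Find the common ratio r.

Consecutive ratio: -256/(-64) = 4, and -1024/(-256) = 4, so r = 4.
Then A·4^2 = -64 gives A = -4, and f(m) = -4·4^m.

4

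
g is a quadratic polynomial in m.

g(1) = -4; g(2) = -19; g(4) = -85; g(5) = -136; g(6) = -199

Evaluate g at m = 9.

-460

Write g(m) = am² + bm + c; the 5 given values yield a linear system in the 3 coefficients.
Solving, g(m) = -6m² + 3m - 1.
Then g(9) = -460.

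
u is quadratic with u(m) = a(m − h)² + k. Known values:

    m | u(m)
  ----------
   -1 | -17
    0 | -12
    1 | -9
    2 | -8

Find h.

First differences 5, 3, 1; second difference -2 = 2a, so a = -1.
Expanding, the m-coefficient is −2ah = 2h; matching it to the data gives h = 2, and then k = -8.
So u(m) = -1(m − 2)² − 8.
Hence h = 2.

2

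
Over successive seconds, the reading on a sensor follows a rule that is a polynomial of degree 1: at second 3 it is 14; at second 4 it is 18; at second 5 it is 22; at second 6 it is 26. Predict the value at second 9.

38

Write the value at t as s(t).
Write s(t) = at + b; the 4 given values yield a linear system in the 2 coefficients.
Solving, s(t) = 4t + 2.
Then s(9) = 38.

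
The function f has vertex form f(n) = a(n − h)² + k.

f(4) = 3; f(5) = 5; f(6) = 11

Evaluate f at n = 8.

First differences 2, 6; second difference 4 = 2a, so a = 2.
Expanding, the n-coefficient is −2ah = -4h; matching it to the data gives h = 4, and then k = 3.
So f(n) = 2(n − 4)² + 3.
f(8) = 2·4² + 3 = 35.

35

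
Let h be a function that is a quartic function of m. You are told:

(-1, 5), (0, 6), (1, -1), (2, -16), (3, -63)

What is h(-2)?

-28

Write h(m) = am^4 + bm³ + cm² + dm + e; the 5 given values yield a linear system in the 5 coefficients.
Solving, h(m) = -m^4 + 2m³ - 3m² - 5m + 6.
Then h(-2) = -28.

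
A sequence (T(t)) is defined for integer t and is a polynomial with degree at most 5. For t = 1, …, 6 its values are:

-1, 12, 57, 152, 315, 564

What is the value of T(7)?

First differences: 13, 45, 95, 163, 249. Second differences: 32, 50, 68, 86. Third differences: 18, 18, 18.
Level-3 differences are constant, so T has degree 3.
Fitting a degree-3 polynomial gives T(t) = 3t³ - 2t² - 2t.
Then T(7) = 917.

917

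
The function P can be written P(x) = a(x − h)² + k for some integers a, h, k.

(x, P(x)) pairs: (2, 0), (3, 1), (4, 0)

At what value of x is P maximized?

3

First differences 1, -1; second difference -2 = 2a, so a = -1.
Expanding, the x-coefficient is −2ah = 2h; matching it to the data gives h = 3, and then k = 1.
So P(x) = -1(x − 3)² + 1.
Hence h = 3.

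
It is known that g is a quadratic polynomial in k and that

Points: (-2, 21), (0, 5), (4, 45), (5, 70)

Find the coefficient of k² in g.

3

Write g(k) = ak² + bk + c; the 4 given values yield a linear system in the 3 coefficients.
Solving, g(k) = 3k² - 2k + 5.
The coefficient of k² is 3.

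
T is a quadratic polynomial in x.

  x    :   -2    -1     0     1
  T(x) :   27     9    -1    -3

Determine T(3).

17

Write T(x) = ax² + bx + c; the 4 given values yield a linear system in the 3 coefficients.
Solving, T(x) = 4x² - 6x - 1.
Then T(3) = 17.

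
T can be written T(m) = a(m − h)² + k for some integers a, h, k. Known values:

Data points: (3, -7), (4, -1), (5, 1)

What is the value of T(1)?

First differences 6, 2; second difference -4 = 2a, so a = -2.
Expanding, the m-coefficient is −2ah = 4h; matching it to the data gives h = 5, and then k = 1.
So T(m) = -2(m − 5)² + 1.
T(1) = -2·(-4)² + 1 = -31.

-31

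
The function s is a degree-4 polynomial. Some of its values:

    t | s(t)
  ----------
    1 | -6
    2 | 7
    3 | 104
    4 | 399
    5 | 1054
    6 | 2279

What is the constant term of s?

First differences: 13, 97, 295, 655, 1225. Second differences: 84, 198, 360, 570. Third differences: 114, 162, 210. Fourth differences: 48, 48.
Level-4 differences are constant, so s has degree 4.
Fitting a degree-4 polynomial gives s(t) = 2t^4 - t³ - 2t² - 4t - 1.
The constant term is s(0) = -1.

-1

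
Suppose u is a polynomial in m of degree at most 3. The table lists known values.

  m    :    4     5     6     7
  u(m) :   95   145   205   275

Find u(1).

First differences: 50, 60, 70. Second differences: 10, 10.
Level-2 differences are constant, so u has degree 2.
Fitting a degree-2 polynomial gives u(m) = 5m² + 5m - 5.
Then u(1) = 5.

5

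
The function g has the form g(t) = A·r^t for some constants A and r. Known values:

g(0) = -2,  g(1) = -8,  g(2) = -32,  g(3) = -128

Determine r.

4

Consecutive ratio: -8/(-2) = 4, and -32/(-8) = 4, so r = 4.
Then A·4^0 = -2 gives A = -2, and g(t) = -2·4^t.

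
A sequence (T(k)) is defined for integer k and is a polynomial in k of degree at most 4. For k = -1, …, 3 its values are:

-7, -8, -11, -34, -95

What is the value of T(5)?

-403

First differences: -1, -3, -23, -61. Second differences: -2, -20, -38. Third differences: -18, -18.
Level-3 differences are constant, so T has degree 3.
Fitting a degree-3 polynomial gives T(k) = -3k³ - k² + k - 8.
Then T(5) = -403.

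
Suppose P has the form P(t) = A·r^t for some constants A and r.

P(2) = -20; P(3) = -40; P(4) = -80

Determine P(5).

-160

Consecutive ratio: -40/(-20) = 2, and -80/(-40) = 2, so r = 2.
Then A·2^2 = -20 gives A = -5, and P(t) = -5·2^t.
P(5) = -5·2^5 = -160.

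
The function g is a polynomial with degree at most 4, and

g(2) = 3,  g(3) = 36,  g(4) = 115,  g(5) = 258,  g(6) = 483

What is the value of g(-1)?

0

Write g(x) = ax^4 + bx³ + cx² + dx + e; the 5 given values yield a linear system in the 5 coefficients.
Solving, the leading coefficient vanishes, and g(x) = 3x³ - 4x² - 4x + 3.
Then g(-1) = 0.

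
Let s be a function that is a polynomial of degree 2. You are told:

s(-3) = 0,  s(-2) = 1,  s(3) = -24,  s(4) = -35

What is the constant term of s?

-3

Write s(t) = at² + bt + c; the 4 given values yield a linear system in the 3 coefficients.
Solving, s(t) = -t² - 4t - 3.
The constant term is s(0) = -3.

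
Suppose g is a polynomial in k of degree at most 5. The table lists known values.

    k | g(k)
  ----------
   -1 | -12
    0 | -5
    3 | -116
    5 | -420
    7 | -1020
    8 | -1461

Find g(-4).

3

Write g(k) = ak^5 + bk^4 + ck³ + dk² + ek + p; the 6 given values yield a linear system in the 6 coefficients.
Solving, the top 2 coefficients vanish, and g(k) = -2k³ - 7k² + 2k - 5.
Then g(-4) = 3.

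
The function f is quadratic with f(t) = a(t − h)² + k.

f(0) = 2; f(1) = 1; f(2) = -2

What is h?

0

First differences -1, -3; second difference -2 = 2a, so a = -1.
Expanding, the t-coefficient is −2ah = 2h; matching it to the data gives h = 0, and then k = 2.
So f(t) = -1(t + 0)² + 2.
Hence h = 0.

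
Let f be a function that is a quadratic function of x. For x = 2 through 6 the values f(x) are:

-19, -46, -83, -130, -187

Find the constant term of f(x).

5

First differences: -27, -37, -47, -57. Second differences: -10, -10, -10.
Level-2 differences are constant, so f has degree 2.
Fitting a degree-2 polynomial gives f(x) = -5x² - 2x + 5.
The constant term is f(0) = 5.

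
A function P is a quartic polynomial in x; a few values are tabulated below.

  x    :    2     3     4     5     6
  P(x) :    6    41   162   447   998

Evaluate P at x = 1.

3

Write P(x) = ax^4 + bx³ + cx² + dx + e; the 5 given values yield a linear system in the 5 coefficients.
Solving, P(x) = x^4 - x³ - 3x² + 4x + 2.
Then P(1) = 3.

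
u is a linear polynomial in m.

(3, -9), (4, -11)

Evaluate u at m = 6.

-15

Write u(m) = am + b; the 2 given values yield a linear system in the 2 coefficients.
Solving, u(m) = -2m - 3.
Then u(6) = -15.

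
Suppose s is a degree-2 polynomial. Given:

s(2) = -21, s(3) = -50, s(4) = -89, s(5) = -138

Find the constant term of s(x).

7

First differences: -29, -39, -49. Second differences: -10, -10.
Level-2 differences are constant, so s has degree 2.
Fitting a degree-2 polynomial gives s(x) = -5x² - 4x + 7.
The constant term is s(0) = 7.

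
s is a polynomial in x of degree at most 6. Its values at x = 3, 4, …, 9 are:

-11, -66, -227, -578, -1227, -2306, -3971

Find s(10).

-6402

First differences: -55, -161, -351, -649, -1079, -1665. Second differences: -106, -190, -298, -430, -586. Third differences: -84, -108, -132, -156. Fourth differences: -24, -24, -24.
Level-4 differences are constant, so s has degree 4.
Fitting a degree-4 polynomial gives s(x) = -x^4 + 4x³ - 4x² - 2.
Then s(10) = -6402.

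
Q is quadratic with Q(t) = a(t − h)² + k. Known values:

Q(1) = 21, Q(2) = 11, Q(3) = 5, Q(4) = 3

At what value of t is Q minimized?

First differences -10, -6, -2; second difference 4 = 2a, so a = 2.
Expanding, the t-coefficient is −2ah = -4h; matching it to the data gives h = 4, and then k = 3.
So Q(t) = 2(t − 4)² + 3.
Hence h = 4.

4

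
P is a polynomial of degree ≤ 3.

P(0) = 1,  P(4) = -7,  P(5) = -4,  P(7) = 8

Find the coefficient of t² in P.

1

Write P(t) = at³ + bt² + ct + d; the 4 given values yield a linear system in the 4 coefficients.
Solving, the leading coefficient vanishes, and P(t) = t² - 6t + 1.
The coefficient of t² is 1.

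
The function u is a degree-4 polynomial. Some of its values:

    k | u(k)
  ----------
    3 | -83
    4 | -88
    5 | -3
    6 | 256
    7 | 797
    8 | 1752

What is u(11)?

8781

First differences: -5, 85, 259, 541, 955. Second differences: 90, 174, 282, 414. Third differences: 84, 108, 132. Fourth differences: 24, 24.
Level-4 differences are constant, so u has degree 4.
Fitting a degree-4 polynomial gives u(k) = k^4 - 4k³ - 4k² - 4k - 8.
Then u(11) = 8781.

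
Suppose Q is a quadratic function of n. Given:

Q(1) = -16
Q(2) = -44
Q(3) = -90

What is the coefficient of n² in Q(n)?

Write Q(n) = an² + bn + c; the 3 given values yield a linear system in the 3 coefficients.
Solving, Q(n) = -9n² - n - 6.
The coefficient of n² is -9.

-9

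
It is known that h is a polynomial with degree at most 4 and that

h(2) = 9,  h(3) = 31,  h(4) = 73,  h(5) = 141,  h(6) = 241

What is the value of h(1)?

First differences: 22, 42, 68, 100. Second differences: 20, 26, 32. Third differences: 6, 6.
Level-3 differences are constant, so h has degree 3.
Fitting a degree-3 polynomial gives h(m) = m³ + m² - 2m + 1.
Then h(1) = 1.

1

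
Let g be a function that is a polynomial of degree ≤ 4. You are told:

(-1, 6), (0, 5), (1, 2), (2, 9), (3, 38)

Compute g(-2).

-7

Write g(m) = am^4 + bm³ + cm² + dm + e; the 5 given values yield a linear system in the 5 coefficients.
Solving, the leading coefficient vanishes, and g(m) = 2m³ - m² - 4m + 5.
Then g(-2) = -7.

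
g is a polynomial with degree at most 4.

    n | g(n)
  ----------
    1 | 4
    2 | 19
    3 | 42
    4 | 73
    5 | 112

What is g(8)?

277

First differences: 15, 23, 31, 39. Second differences: 8, 8, 8.
Level-2 differences are constant, so g has degree 2.
Fitting a degree-2 polynomial gives g(n) = 4n² + 3n - 3.
Then g(8) = 277.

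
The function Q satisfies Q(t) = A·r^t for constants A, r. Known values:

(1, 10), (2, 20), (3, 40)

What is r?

2

Consecutive ratio: 20/10 = 2, and 40/20 = 2, so r = 2.
Then A·2^1 = 10 gives A = 5, and Q(t) = 5·2^t.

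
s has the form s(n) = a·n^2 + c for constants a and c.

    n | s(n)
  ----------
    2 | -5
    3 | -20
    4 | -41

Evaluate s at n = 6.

From s(2) = -5 and s(3) = -20: 4a + c = -5 and 9a + c = -20.
Subtracting: 5a = -15, so a = -3; then c = -5 − (-3)·4 = 7.
So s(n) = -3n² + 7, and s(6) = -101.

-101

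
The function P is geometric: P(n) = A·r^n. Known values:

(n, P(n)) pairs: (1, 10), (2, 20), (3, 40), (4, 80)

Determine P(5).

160

Consecutive ratio: 20/10 = 2, and 40/20 = 2, so r = 2.
Then A·2^1 = 10 gives A = 5, and P(n) = 5·2^n.
P(5) = 5·2^5 = 160.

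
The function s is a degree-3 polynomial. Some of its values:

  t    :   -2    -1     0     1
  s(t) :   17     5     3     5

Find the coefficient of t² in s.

Write s(t) = at³ + bt² + ct + d; the 4 given values yield a linear system in the 4 coefficients.
Solving, s(t) = -t³ + 2t² + t + 3.
The coefficient of t² is 2.

2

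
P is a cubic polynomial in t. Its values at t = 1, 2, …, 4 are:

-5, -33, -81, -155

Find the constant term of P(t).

9

Write P(t) = at³ + bt² + ct + d; the 4 given values yield a linear system in the 4 coefficients.
Solving, P(t) = -t³ - 4t² - 9t + 9.
The constant term is P(0) = 9.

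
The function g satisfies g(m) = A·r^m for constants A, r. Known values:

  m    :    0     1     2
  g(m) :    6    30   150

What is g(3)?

Consecutive ratio: 30/6 = 5, and 150/30 = 5, so r = 5.
Then A·5^0 = 6 gives A = 6, and g(m) = 6·5^m.
g(3) = 6·5^3 = 750.

750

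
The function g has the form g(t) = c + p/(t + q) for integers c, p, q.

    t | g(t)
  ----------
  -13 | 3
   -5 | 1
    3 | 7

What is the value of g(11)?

5

(g(t) − c)(t + q) = p for each data point; the three points give a linear system in c and q, then p follows.
Solving: c = 4, q = 1, p = 12, so g(t) = 4 + 12/(t + 1).
Then g(11) = 4 + 12/12 = 5.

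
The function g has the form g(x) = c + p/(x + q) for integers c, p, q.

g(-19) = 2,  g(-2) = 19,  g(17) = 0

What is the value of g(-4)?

(g(x) − c)(x + q) = p for each data point; the three points give a linear system in c and q, then p follows.
Solving: c = 1, q = 1, p = -18, so g(x) = 1 − 18/(x + 1).
Then g(-4) = 1 − 18/(-3) = 7.

7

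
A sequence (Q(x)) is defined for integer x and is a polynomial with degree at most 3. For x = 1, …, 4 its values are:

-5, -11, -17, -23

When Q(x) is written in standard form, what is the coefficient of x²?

0

First differences: -6, -6, -6.
Level-1 differences are constant, so Q has degree 1.
Fitting a degree-1 polynomial gives Q(x) = -6x + 1.
The coefficient of x² is 0.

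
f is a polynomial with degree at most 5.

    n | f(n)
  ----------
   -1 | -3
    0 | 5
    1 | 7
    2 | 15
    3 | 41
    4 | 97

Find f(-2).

-29

First differences: 8, 2, 8, 26, 56. Second differences: -6, 6, 18, 30. Third differences: 12, 12, 12.
Level-3 differences are constant, so f has degree 3.
Fitting a degree-3 polynomial gives f(n) = 2n³ - 3n² + 3n + 5.
Then f(-2) = -29.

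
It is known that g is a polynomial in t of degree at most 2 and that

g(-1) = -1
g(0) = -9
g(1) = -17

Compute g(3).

-33

Write g(t) = at² + bt + c; the 3 given values yield a linear system in the 3 coefficients.
Solving, the leading coefficient vanishes, and g(t) = -8t - 9.
Then g(3) = -33.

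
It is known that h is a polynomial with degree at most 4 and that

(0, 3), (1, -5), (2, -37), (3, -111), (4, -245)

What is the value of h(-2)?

19

First differences: -8, -32, -74, -134. Second differences: -24, -42, -60. Third differences: -18, -18.
Level-3 differences are constant, so h has degree 3.
Fitting a degree-3 polynomial gives h(m) = -3m³ - 3m² - 2m + 3.
Then h(-2) = 19.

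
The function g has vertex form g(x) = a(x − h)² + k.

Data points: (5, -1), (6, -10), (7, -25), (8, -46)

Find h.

4

First differences -9, -15, -21; second difference -6 = 2a, so a = -3.
Expanding, the x-coefficient is −2ah = 6h; matching it to the data gives h = 4, and then k = 2.
So g(x) = -3(x − 4)² + 2.
Hence h = 4.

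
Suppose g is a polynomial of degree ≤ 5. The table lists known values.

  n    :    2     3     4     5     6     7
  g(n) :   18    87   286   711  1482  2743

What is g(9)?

First differences: 69, 199, 425, 771, 1261. Second differences: 130, 226, 346, 490. Third differences: 96, 120, 144. Fourth differences: 24, 24.
Level-4 differences are constant, so g has degree 4.
Fitting a degree-4 polynomial gives g(n) = n^4 + 2n³ - 8n² + 6n + 6.
Then g(9) = 7431.

7431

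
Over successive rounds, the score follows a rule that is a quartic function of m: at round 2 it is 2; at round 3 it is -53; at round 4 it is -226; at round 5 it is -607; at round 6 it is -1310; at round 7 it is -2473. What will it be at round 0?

Write the value at m as Q(m).
First differences: -55, -173, -381, -703, -1163. Second differences: -118, -208, -322, -460. Third differences: -90, -114, -138. Fourth differences: -24, -24.
Level-4 differences are constant, so Q has degree 4.
Fitting a degree-4 polynomial gives Q(m) = -m^4 - m³ + 5m² + 4m - 2.
Then Q(0) = -2.

-2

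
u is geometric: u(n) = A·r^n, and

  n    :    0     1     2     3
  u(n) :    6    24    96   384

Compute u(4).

1536

Consecutive ratio: 24/6 = 4, and 96/24 = 4, so r = 4.
Then A·4^0 = 6 gives A = 6, and u(n) = 6·4^n.
u(4) = 6·4^4 = 1536.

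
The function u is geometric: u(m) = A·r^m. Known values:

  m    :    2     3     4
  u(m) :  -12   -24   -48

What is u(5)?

Consecutive ratio: -24/(-12) = 2, and -48/(-24) = 2, so r = 2.
Then A·2^2 = -12 gives A = -3, and u(m) = -3·2^m.
u(5) = -3·2^5 = -96.

-96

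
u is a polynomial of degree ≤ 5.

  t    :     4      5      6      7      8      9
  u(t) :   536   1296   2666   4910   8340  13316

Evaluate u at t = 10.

20246

Write u(t) = at^5 + bt^4 + ct³ + dt² + et + p; the 6 given values yield a linear system in the 6 coefficients.
Solving, the leading coefficient vanishes, and u(t) = 2t^4 + 3t² - 5t - 4.
Then u(10) = 20246.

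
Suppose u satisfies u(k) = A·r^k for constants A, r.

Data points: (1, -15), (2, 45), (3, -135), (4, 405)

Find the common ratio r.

-3

Consecutive ratio: 45/(-15) = -3, and -135/45 = -3, so r = -3.
Then A·(-3)^1 = -15 gives A = 5, and u(k) = 5·(-3)^k.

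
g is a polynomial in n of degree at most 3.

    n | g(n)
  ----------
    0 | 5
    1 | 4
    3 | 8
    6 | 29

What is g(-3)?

Write g(n) = an³ + bn² + cn + d; the 4 given values yield a linear system in the 4 coefficients.
Solving, the leading coefficient vanishes, and g(n) = n² - 2n + 5.
Then g(-3) = 20.

20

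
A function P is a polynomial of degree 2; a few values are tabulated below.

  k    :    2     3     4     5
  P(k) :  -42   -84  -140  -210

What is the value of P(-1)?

0

First differences: -42, -56, -70. Second differences: -14, -14.
Level-2 differences are constant, so P has degree 2.
Fitting a degree-2 polynomial gives P(k) = -7k² - 7k.
Then P(-1) = 0.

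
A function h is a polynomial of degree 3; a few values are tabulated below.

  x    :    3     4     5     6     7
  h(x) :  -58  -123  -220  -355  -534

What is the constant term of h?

5

First differences: -65, -97, -135, -179. Second differences: -32, -38, -44. Third differences: -6, -6.
Level-3 differences are constant, so h has degree 3.
Fitting a degree-3 polynomial gives h(x) = -x³ - 4x² + 5.
The constant term is h(0) = 5.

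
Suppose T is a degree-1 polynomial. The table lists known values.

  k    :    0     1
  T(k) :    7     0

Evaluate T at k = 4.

-21

Write T(k) = ak + b; the 2 given values yield a linear system in the 2 coefficients.
Solving, T(k) = -7k + 7.
Then T(4) = -21.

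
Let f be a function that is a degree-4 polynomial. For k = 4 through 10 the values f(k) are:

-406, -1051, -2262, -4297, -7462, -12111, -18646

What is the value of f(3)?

Write f(k) = ak^4 + bk³ + ck² + dk + e; the 7 given values yield a linear system in the 5 coefficients.
Solving, f(k) = -2k^4 + k³ + 4k² - 4k - 6.
Then f(3) = -117.

-117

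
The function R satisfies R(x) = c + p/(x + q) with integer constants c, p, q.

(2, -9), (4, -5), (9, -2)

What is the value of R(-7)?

6

(R(x) − c)(x + q) = p for each data point; the three points give a linear system in c and q, then p follows.
Solving: c = 1, q = 1, p = -30, so R(x) = 1 − 30/(x + 1).
Then R(-7) = 1 − 30/(-6) = 6.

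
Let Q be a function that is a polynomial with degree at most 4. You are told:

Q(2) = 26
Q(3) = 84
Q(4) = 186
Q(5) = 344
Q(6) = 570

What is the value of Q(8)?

1274

Write Q(t) = at^4 + bt³ + ct² + dt + e; the 5 given values yield a linear system in the 5 coefficients.
Solving, the leading coefficient vanishes, and Q(t) = 2t³ + 4t² - 6.
Then Q(8) = 1274.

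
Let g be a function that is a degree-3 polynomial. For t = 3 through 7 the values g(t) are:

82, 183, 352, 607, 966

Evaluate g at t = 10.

Write g(t) = at³ + bt² + ct + d; the 5 given values yield a linear system in the 4 coefficients.
Solving, g(t) = 3t³ - 2t² + 4t + 7.
Then g(10) = 2847.

2847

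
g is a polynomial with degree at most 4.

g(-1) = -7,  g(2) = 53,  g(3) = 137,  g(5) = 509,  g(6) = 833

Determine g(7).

1273

Write g(t) = at^4 + bt³ + ct² + dt + e; the 5 given values yield a linear system in the 5 coefficients.
Solving, the leading coefficient vanishes, and g(t) = 3t³ + 4t² + 7t - 1.
Then g(7) = 1273.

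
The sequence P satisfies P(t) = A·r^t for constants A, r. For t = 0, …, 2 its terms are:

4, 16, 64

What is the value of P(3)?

256

Consecutive ratio: 16/4 = 4, and 64/16 = 4, so r = 4.
Then A·4^0 = 4 gives A = 4, and P(t) = 4·4^t.
P(3) = 4·4^3 = 256.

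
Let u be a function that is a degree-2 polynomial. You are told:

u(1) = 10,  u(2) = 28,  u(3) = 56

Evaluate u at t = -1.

Write u(t) = at² + bt + c; the 3 given values yield a linear system in the 3 coefficients.
Solving, u(t) = 5t² + 3t + 2.
Then u(-1) = 4.

4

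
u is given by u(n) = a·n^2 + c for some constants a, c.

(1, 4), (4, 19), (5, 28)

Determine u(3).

From u(1) = 4 and u(4) = 19: 1a + c = 4 and 16a + c = 19.
Subtracting: 15a = 15, so a = 1; then c = 4 − 1·1 = 3.
So u(n) = 1n² + 3, and u(3) = 12.

12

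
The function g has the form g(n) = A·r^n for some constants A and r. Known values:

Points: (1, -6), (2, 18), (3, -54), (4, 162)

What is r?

Consecutive ratio: 18/(-6) = -3, and -54/18 = -3, so r = -3.
Then A·(-3)^1 = -6 gives A = 2, and g(n) = 2·(-3)^n.

-3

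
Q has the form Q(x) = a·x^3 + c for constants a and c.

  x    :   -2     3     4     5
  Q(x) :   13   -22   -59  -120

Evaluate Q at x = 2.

From Q(-2) = 13 and Q(3) = -22: -8a + c = 13 and 27a + c = -22.
Subtracting: 35a = -35, so a = -1; then c = 13 − (-1)·(-8) = 5.
So Q(x) = -1x³ + 5, and Q(2) = -3.

-3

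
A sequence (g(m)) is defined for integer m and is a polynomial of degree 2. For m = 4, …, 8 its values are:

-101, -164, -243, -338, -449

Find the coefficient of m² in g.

-8

Write g(m) = am² + bm + c; the 5 given values yield a linear system in the 3 coefficients.
Solving, g(m) = -8m² + 9m - 9.
The coefficient of m² is -8.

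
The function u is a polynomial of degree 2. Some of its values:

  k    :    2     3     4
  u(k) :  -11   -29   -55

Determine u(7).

-181

Write u(k) = ak² + bk + c; the 3 given values yield a linear system in the 3 coefficients.
Solving, u(k) = -4k² + 2k + 1.
Then u(7) = -181.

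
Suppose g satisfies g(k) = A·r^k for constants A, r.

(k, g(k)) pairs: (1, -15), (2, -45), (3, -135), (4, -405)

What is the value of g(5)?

Consecutive ratio: -45/(-15) = 3, and -135/(-45) = 3, so r = 3.
Then A·3^1 = -15 gives A = -5, and g(k) = -5·3^k.
g(5) = -5·3^5 = -1215.

-1215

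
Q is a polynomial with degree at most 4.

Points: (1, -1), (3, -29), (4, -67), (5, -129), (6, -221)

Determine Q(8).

Write Q(x) = ax^4 + bx³ + cx² + dx + e; the 5 given values yield a linear system in the 5 coefficients.
Solving, the leading coefficient vanishes, and Q(x) = -x³ - x + 1.
Then Q(8) = -519.

-519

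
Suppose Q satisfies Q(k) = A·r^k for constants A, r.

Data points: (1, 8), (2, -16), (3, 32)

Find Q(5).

128

Consecutive ratio: -16/8 = -2, and 32/(-16) = -2, so r = -2.
Then A·(-2)^1 = 8 gives A = -4, and Q(k) = -4·(-2)^k.
Q(5) = -4·(-2)^5 = 128.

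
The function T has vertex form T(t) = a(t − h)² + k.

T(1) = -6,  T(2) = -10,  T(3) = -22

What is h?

First differences -4, -12; second difference -8 = 2a, so a = -4.
Expanding, the t-coefficient is −2ah = 8h; matching it to the data gives h = 1, and then k = -6.
So T(t) = -4(t − 1)² − 6.
Hence h = 1.

1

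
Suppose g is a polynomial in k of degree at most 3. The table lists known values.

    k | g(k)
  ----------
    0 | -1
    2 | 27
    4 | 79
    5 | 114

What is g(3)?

Write g(k) = ak³ + bk² + ck + d; the 4 given values yield a linear system in the 4 coefficients.
Solving, the leading coefficient vanishes, and g(k) = 3k² + 8k - 1.
Then g(3) = 50.

50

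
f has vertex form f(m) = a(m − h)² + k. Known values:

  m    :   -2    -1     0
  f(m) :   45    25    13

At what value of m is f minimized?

First differences -20, -12; second difference 8 = 2a, so a = 4.
Expanding, the m-coefficient is −2ah = -8h; matching it to the data gives h = 1, and then k = 9.
So f(m) = 4(m − 1)² + 9.
Hence h = 1.

1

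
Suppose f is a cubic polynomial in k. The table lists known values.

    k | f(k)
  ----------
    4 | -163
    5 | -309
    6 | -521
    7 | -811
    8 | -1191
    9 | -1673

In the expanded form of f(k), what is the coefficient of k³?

-2

Write f(k) = ak³ + bk² + ck + d; the 6 given values yield a linear system in the 4 coefficients.
Solving, f(k) = -2k³ - 3k² + 3k + 1.
The coefficient of k³ is -2.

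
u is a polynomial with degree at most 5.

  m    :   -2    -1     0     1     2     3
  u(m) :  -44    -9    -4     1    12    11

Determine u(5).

First differences: 35, 5, 5, 11, -1. Second differences: -30, 0, 6, -12. Third differences: 30, 6, -18. Fourth differences: -24, -24.
Level-4 differences are constant, so u has degree 4.
Fitting a degree-4 polynomial gives u(m) = -m^4 + 3m³ + m² + 2m - 4.
Then u(5) = -219.

-219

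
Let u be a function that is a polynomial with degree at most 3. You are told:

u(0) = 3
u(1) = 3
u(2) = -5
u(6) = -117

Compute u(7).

-165

Write u(t) = at³ + bt² + ct + d; the 4 given values yield a linear system in the 4 coefficients.
Solving, the leading coefficient vanishes, and u(t) = -4t² + 4t + 3.
Then u(7) = -165.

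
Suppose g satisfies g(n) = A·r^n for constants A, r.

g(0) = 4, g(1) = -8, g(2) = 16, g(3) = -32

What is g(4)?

64

Consecutive ratio: -8/4 = -2, and 16/(-8) = -2, so r = -2.
Then A·(-2)^0 = 4 gives A = 4, and g(n) = 4·(-2)^n.
g(4) = 4·(-2)^4 = 64.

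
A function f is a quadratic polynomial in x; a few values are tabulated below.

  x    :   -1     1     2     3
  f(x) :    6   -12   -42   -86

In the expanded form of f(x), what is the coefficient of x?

-9

Write f(x) = ax² + bx + c; the 4 given values yield a linear system in the 3 coefficients.
Solving, f(x) = -7x² - 9x + 4.
The coefficient of x is -9.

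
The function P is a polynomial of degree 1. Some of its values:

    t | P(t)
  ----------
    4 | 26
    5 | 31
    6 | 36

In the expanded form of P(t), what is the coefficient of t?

5

First differences: 5, 5.
Level-1 differences are constant, so P has degree 1.
Fitting a degree-1 polynomial gives P(t) = 5t + 6.
The coefficient of t is 5.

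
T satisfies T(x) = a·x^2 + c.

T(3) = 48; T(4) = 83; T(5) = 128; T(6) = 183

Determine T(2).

From T(3) = 48 and T(4) = 83: 9a + c = 48 and 16a + c = 83.
Subtracting: 7a = 35, so a = 5; then c = 48 − 5·9 = 3.
So T(x) = 5x² + 3, and T(2) = 23.

23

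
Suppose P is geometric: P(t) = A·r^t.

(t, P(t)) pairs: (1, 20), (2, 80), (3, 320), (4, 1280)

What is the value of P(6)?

Consecutive ratio: 80/20 = 4, and 320/80 = 4, so r = 4.
Then A·4^1 = 20 gives A = 5, and P(t) = 5·4^t.
P(6) = 5·4^6 = 20480.

20480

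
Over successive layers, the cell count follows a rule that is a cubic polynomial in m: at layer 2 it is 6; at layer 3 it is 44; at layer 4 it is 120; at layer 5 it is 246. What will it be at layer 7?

Write the value at m as f(m).
Write f(m) = am³ + bm² + cm + d; the 4 given values yield a linear system in the 4 coefficients.
Solving, f(m) = 2m³ + m² - 5m - 4.
Then f(7) = 696.

696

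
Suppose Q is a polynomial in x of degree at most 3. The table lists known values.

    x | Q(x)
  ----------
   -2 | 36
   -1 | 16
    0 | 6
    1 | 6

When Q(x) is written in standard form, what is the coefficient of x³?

0

First differences: -20, -10, 0. Second differences: 10, 10.
Level-2 differences are constant, so Q has degree 2.
Fitting a degree-2 polynomial gives Q(x) = 5x² - 5x + 6.
The coefficient of x³ is 0.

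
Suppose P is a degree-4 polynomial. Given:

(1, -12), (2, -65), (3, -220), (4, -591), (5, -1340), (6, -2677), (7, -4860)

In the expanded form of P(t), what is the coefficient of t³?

First differences: -53, -155, -371, -749, -1337, -2183. Second differences: -102, -216, -378, -588, -846. Third differences: -114, -162, -210, -258. Fourth differences: -48, -48, -48.
Level-4 differences are constant, so P has degree 4.
Fitting a degree-4 polynomial gives P(t) = -2t^4 + t³ - 7t² - 9t + 5.
The coefficient of t³ is 1.

1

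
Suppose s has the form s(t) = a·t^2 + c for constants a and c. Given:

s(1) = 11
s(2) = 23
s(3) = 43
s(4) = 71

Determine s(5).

107

From s(1) = 11 and s(2) = 23: 1a + c = 11 and 4a + c = 23.
Subtracting: 3a = 12, so a = 4; then c = 11 − 4·1 = 7.
So s(t) = 4t² + 7, and s(5) = 107.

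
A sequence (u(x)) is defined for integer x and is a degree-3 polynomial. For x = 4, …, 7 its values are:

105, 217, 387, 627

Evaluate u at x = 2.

7

Write u(x) = ax³ + bx² + cx + d; the 4 given values yield a linear system in the 4 coefficients.
Solving, u(x) = 2x³ - x² - x - 3.
Then u(2) = 7.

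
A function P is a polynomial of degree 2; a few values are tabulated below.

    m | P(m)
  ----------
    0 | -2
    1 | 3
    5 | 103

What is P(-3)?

31

Write P(m) = am² + bm + c; the 3 given values yield a linear system in the 3 coefficients.
Solving, P(m) = 4m² + m - 2.
Then P(-3) = 31.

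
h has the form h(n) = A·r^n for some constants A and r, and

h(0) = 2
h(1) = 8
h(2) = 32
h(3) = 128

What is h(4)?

512

Consecutive ratio: 8/2 = 4, and 32/8 = 4, so r = 4.
Then A·4^0 = 2 gives A = 2, and h(n) = 2·4^n.
h(4) = 2·4^4 = 512.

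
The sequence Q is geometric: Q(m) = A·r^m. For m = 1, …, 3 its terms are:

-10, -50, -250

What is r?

Consecutive ratio: -50/(-10) = 5, and -250/(-50) = 5, so r = 5.
Then A·5^1 = -10 gives A = -2, and Q(m) = -2·5^m.

5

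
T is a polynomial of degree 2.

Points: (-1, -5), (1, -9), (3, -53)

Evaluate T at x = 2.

-26

Write T(x) = ax² + bx + c; the 3 given values yield a linear system in the 3 coefficients.
Solving, T(x) = -5x² - 2x - 2.
Then T(2) = -26.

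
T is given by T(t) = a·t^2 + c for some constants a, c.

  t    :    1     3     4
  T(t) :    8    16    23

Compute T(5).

From T(1) = 8 and T(3) = 16: 1a + c = 8 and 9a + c = 16.
Subtracting: 8a = 8, so a = 1; then c = 8 − 1·1 = 7.
So T(t) = 1t² + 7, and T(5) = 32.

32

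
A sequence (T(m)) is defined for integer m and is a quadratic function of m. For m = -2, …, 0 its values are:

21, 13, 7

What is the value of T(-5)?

Write T(m) = am² + bm + c; the 3 given values yield a linear system in the 3 coefficients.
Solving, T(m) = m² - 5m + 7.
Then T(-5) = 57.

57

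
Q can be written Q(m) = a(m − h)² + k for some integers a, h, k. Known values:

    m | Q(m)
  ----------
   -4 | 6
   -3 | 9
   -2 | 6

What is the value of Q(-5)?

-3

First differences 3, -3; second difference -6 = 2a, so a = -3.
Expanding, the m-coefficient is −2ah = 6h; matching it to the data gives h = -3, and then k = 9.
So Q(m) = -3(m + 3)² + 9.
Q(-5) = -3·(-2)² + 9 = -3.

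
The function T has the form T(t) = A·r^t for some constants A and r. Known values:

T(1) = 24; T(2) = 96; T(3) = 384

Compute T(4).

1536

Consecutive ratio: 96/24 = 4, and 384/96 = 4, so r = 4.
Then A·4^1 = 24 gives A = 6, and T(t) = 6·4^t.
T(4) = 6·4^4 = 1536.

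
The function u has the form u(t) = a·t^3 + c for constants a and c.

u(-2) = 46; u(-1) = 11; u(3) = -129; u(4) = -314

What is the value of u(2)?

-34

From u(-2) = 46 and u(-1) = 11: -8a + c = 46 and -1a + c = 11.
Subtracting: 7a = -35, so a = -5; then c = 46 − (-5)·(-8) = 6.
So u(t) = -5t³ + 6, and u(2) = -34.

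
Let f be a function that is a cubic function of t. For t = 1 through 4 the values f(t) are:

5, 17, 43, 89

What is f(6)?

265

Write f(t) = at³ + bt² + ct + d; the 4 given values yield a linear system in the 4 coefficients.
Solving, f(t) = t³ + t² + 2t + 1.
Then f(6) = 265.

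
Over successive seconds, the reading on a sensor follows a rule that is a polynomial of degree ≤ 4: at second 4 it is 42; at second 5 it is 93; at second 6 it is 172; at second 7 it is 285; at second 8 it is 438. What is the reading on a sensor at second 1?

-3

Write the value at m as f(m).
Write f(m) = am^4 + bm³ + cm² + dm + e; the 5 given values yield a linear system in the 5 coefficients.
Solving, the leading coefficient vanishes, and f(m) = m³ - m² - m - 2.
Then f(1) = -3.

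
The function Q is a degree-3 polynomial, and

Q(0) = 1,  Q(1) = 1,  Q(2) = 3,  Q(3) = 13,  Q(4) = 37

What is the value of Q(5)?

81

Write Q(k) = ak³ + bk² + ck + d; the 5 given values yield a linear system in the 4 coefficients.
Solving, Q(k) = k³ - 2k² + k + 1.
Then Q(5) = 81.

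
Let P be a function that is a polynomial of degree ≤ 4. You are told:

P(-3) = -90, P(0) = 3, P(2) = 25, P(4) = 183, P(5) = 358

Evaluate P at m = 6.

Write P(m) = am^4 + bm³ + cm² + dm + e; the 5 given values yield a linear system in the 5 coefficients.
Solving, the leading coefficient vanishes, and P(m) = 3m³ - m² + m + 3.
Then P(6) = 621.

621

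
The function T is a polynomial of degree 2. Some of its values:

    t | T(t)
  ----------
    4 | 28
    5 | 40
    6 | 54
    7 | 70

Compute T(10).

130

First differences: 12, 14, 16. Second differences: 2, 2.
Level-2 differences are constant, so T has degree 2.
Fitting a degree-2 polynomial gives T(t) = t² + 3t.
Then T(10) = 130.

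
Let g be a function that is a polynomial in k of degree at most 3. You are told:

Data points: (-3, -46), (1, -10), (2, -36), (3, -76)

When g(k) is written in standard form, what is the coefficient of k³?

Write g(k) = ak³ + bk² + ck + d; the 4 given values yield a linear system in the 4 coefficients.
Solving, the leading coefficient vanishes, and g(k) = -7k² - 5k + 2.
The coefficient of k³ is 0.

0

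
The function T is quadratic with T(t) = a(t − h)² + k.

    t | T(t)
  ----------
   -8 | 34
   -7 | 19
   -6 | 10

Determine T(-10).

First differences -15, -9; second difference 6 = 2a, so a = 3.
Expanding, the t-coefficient is −2ah = -6h; matching it to the data gives h = -5, and then k = 7.
So T(t) = 3(t + 5)² + 7.
T(-10) = 3·(-5)² + 7 = 82.

82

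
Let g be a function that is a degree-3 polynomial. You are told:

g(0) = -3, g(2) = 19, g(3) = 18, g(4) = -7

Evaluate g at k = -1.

-2

Write g(k) = ak³ + bk² + ck + d; the 4 given values yield a linear system in the 4 coefficients.
Solving, g(k) = -2k³ + 6k² + 7k - 3.
Then g(-1) = -2.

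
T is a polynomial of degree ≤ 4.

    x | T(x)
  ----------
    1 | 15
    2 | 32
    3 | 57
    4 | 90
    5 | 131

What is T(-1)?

5

Write T(x) = ax^4 + bx³ + cx² + dx + e; the 5 given values yield a linear system in the 5 coefficients.
Solving, the top 2 coefficients vanish, and T(x) = 4x² + 5x + 6.
Then T(-1) = 5.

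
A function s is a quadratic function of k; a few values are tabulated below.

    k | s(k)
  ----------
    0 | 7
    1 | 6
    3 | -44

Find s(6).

-239

Write s(k) = ak² + bk + c; the 3 given values yield a linear system in the 3 coefficients.
Solving, s(k) = -8k² + 7k + 7.
Then s(6) = -239.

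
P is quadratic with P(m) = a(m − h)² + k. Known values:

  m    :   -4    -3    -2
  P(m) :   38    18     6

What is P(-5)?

First differences -20, -12; second difference 8 = 2a, so a = 4.
Expanding, the m-coefficient is −2ah = -8h; matching it to the data gives h = -1, and then k = 2.
So P(m) = 4(m + 1)² + 2.
P(-5) = 4·(-4)² + 2 = 66.

66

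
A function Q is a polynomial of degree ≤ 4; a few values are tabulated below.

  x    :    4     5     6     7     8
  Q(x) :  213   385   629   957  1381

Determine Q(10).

2565

First differences: 172, 244, 328, 424. Second differences: 72, 84, 96. Third differences: 12, 12.
Level-3 differences are constant, so Q has degree 3.
Fitting a degree-3 polynomial gives Q(x) = 2x³ + 6x² - 4x + 5.
Then Q(10) = 2565.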